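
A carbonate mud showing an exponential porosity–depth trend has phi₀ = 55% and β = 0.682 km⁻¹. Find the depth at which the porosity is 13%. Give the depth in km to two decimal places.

2.11 km

Invert Athy's law: z = ln(phi₀/phi) / β
z = ln(0.55/0.13) / 0.682 = ln(4.231) / 0.682 = 1.4424 / 0.682 = 2.115 km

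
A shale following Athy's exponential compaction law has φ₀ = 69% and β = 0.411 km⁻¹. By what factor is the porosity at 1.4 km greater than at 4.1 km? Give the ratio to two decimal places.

φ(Z₁)/φ(Z₂) = e^(−β·Z₁)/e^(−β·Z₂) = e^{β(Z₂−Z₁)}
= exp(0.411 × 2.7) = exp(1.11) = 3.0334

3.03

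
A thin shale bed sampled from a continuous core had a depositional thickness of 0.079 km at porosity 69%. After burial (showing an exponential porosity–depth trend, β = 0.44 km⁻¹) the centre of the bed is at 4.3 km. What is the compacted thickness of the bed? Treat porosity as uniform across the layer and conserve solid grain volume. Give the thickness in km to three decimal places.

0.027 km

Porosity at 4.3 km: φ = 0.69·exp(−0.44×4.3) = 0.1040
Solid-volume conservation: h(1−φ) = h₀(1−φ₀) ⇒ h = h₀·(1−φ₀)/(1−φ)
h = 0.079 × (1 − 0.69)/(1 − 0.1040) = 0.079 × 0.3460 = 0.0273 km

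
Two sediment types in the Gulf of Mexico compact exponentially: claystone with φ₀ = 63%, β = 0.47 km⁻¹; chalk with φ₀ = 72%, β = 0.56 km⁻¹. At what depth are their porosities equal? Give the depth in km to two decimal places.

1.48 km

Set φ₀ₐ e^(−βₐd) = φ₀ᵦ e^(−βᵦd) ⇒ ln(φ₀ₐ/φ₀ᵦ) = (βₐ − βᵦ)·d
d = ln(0.63/0.72) / (0.47 − 0.56) = -0.1335 / -0.09 = 1.484 km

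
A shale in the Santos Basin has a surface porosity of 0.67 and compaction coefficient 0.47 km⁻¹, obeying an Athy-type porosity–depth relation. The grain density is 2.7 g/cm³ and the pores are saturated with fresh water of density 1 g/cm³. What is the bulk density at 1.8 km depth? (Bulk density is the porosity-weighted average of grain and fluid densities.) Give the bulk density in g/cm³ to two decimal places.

Porosity at depth: phi = 0.67·exp(−0.47×1.8) = 0.67×0.4291 = 0.2875
Bulk density: ρ_b = (1−phi)ρ_g + phi·ρ_f = 0.7125×2.7 + 0.2875×1
       = 1.924 + 0.288 = 2.211 g/cm³

2.21 g/cm³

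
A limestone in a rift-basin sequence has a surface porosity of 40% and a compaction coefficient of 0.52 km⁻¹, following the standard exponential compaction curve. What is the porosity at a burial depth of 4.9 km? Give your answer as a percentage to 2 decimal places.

φ = φ₀·exp(−c·Z) = 0.4 × exp(−0.52 × 4.9) = 0.4 × exp(−2.548)
  = 0.4 × 0.0782 = 0.0313

3.13%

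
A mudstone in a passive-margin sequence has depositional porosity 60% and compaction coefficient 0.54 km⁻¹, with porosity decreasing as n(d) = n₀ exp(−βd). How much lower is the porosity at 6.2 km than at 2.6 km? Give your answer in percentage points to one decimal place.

12.6 percentage points

n(2.6) = 0.6·e^(−0.54×2.6) = 0.1474
n(6.2) = 0.6·e^(−0.54×6.2) = 0.0211
Δn = 0.1474 − 0.0211 = 0.1263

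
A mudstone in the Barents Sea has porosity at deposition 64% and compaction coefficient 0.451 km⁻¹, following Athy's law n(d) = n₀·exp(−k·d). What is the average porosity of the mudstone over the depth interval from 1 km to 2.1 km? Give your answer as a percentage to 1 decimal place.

32.1%

⟨n⟩ = (1/(d₂−d₁)) ∫ n₀ e^(−kd) dd = n₀·(e^(−k·d₁) − e^(−k·d₂)) / (k·(d₂−d₁))
e^(−0.451×1) = 0.6370; e^(−0.451×2.1) = 0.3879
⟨n⟩ = 0.64 × (0.6370 − 0.3879) / (0.451 × 1.1) = 0.64 × 0.5022 = 0.3214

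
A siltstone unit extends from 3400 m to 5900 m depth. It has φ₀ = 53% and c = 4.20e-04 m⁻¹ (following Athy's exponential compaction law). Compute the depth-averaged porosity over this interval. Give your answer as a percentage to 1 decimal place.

Working in km (1 km = 1000 m; c in km⁻¹ = c in m⁻¹ × 1000):
⟨φ⟩ = (1/(z₂−z₁)) ∫ φ₀ e^(−cz) dz = φ₀·(e^(−c·z₁) − e^(−c·z₂)) / (c·(z₂−z₁))
e^(−0.42×3.4) = 0.2398; e^(−0.42×5.9) = 0.0839
⟨φ⟩ = 0.53 × (0.2398 − 0.0839) / (0.42 × 2.5) = 0.53 × 0.1485 = 0.0787

7.9%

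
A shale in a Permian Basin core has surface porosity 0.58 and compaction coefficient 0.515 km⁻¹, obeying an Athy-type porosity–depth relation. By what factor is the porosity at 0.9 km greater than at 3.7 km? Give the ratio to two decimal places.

4.23

φ(Z₁)/φ(Z₂) = e^(−k·Z₁)/e^(−k·Z₂) = e^{k(Z₂−Z₁)}
= exp(0.515 × 2.8) = exp(1.442) = 4.2291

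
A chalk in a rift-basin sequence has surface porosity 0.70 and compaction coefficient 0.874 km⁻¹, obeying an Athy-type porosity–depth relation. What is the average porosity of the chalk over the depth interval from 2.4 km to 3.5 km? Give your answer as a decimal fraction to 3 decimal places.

⟨n⟩ = (1/(z₂−z₁)) ∫ n₀ e^(−cz) dz = n₀·(e^(−c·z₁) − e^(−c·z₂)) / (c·(z₂−z₁))
e^(−0.874×2.4) = 0.1228; e^(−0.874×3.5) = 0.0469
⟨n⟩ = 0.7 × (0.1228 − 0.0469) / (0.874 × 1.1) = 0.7 × 0.0789 = 0.0552

0.055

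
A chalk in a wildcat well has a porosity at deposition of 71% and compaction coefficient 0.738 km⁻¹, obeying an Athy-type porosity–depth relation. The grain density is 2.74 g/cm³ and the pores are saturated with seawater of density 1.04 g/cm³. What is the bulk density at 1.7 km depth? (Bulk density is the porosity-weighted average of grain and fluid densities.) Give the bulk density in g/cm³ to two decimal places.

2.40 g/cm³

Porosity at depth: phi = 0.71·exp(−0.738×1.7) = 0.71×0.2852 = 0.2025
Bulk density: ρ_b = (1−phi)ρ_g + phi·ρ_f = 0.7975×2.74 + 0.2025×1.04
       = 2.185 + 0.211 = 2.396 g/cm³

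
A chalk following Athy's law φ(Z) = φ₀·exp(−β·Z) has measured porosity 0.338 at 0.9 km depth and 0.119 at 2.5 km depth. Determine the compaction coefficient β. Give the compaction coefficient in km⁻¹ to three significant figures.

Athy: φ(Z) = φ₀ e^(−βZ) ⇒ φ₁/φ₂ = e^{β(Z₂−Z₁)} ⇒ β = ln(φ₁/φ₂)/(Z₂−Z₁)
β = ln(0.338/0.119) / (2.5 − 0.9) = ln(2.84) / 1.6 = 1.0439 / 1.6 = 0.6525 km⁻¹

0.652 km⁻¹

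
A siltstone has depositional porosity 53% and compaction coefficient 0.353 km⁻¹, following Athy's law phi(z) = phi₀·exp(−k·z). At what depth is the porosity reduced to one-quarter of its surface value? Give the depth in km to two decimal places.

3.93 km

phi/phi₀ = 1/4 ⇒ exp(−k·z) = 1/4 ⇒ z = ln(4) / k
z = 1.3863 / 0.353 = 3.927 km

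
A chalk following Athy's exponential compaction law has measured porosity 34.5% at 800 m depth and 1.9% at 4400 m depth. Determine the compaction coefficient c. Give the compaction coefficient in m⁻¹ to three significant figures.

Working in km (1 km = 1000 m; c in km⁻¹ = c in m⁻¹ × 1000):
Athy: phi(d) = phi₀ e^(−cd) ⇒ phi₁/phi₂ = e^{c(d₂−d₁)} ⇒ c = ln(phi₁/phi₂)/(d₂−d₁)
c = ln(0.345/0.019) / (4.4 − 0.8) = ln(18.16) / 3.6 = 2.8991 / 3.6 = 0.8053 km⁻¹

0.000805 m⁻¹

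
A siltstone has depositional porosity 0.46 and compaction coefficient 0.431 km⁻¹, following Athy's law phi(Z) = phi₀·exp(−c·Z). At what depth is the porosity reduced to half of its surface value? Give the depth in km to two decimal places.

1.61 km

phi/phi₀ = 1/2 ⇒ exp(−c·Z) = 1/2 ⇒ Z = ln(2) / c
Z = 0.6931 / 0.431 = 1.608 km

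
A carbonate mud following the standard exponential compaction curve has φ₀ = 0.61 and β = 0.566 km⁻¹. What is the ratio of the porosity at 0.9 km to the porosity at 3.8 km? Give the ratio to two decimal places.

φ(z₁)/φ(z₂) = e^(−β·z₁)/e^(−β·z₂) = e^{β(z₂−z₁)}
= exp(0.566 × 2.9) = exp(1.641) = 5.1624

5.16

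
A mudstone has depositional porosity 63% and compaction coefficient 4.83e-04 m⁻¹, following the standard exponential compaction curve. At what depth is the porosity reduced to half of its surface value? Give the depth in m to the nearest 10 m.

Working in km (1 km = 1000 m; k in km⁻¹ = k in m⁻¹ × 1000):
φ/φ₀ = 1/2 ⇒ exp(−k·d) = 1/2 ⇒ d = ln(2) / k
d = 0.6931 / 0.483 = 1.435 km

1440 m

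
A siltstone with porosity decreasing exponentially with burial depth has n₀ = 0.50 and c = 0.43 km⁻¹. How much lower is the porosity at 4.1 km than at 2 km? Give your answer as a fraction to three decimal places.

n(2) = 0.5·e^(−0.43×2) = 0.2116
n(4.1) = 0.5·e^(−0.43×4.1) = 0.0858
Δn = 0.2116 − 0.0858 = 0.1258

0.126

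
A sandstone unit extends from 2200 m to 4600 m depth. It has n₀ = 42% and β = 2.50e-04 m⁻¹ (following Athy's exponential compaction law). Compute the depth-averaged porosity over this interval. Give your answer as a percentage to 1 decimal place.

18.2%

Working in km (1 km = 1000 m; β in km⁻¹ = β in m⁻¹ × 1000):
⟨n⟩ = (1/(d₂−d₁)) ∫ n₀ e^(−βd) dd = n₀·(e^(−β·d₁) − e^(−β·d₂)) / (β·(d₂−d₁))
e^(−0.25×2.2) = 0.5769; e^(−0.25×4.6) = 0.3166
⟨n⟩ = 0.42 × (0.5769 − 0.3166) / (0.25 × 2.4) = 0.42 × 0.4339 = 0.1822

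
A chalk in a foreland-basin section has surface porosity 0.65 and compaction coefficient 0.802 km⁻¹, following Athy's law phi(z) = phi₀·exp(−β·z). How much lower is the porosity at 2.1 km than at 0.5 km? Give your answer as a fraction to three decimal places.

phi(0.5) = 0.65·e^(−0.802×0.5) = 0.4353
phi(2.1) = 0.65·e^(−0.802×2.1) = 0.1206
Δphi = 0.4353 − 0.1206 = 0.3146

0.315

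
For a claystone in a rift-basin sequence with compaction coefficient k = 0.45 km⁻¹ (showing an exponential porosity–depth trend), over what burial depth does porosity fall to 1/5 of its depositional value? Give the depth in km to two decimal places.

phi/phi₀ = 1/5 ⇒ exp(−k·d) = 1/5 ⇒ d = ln(5) / k
d = 1.6094 / 0.45 = 3.577 km

3.58 km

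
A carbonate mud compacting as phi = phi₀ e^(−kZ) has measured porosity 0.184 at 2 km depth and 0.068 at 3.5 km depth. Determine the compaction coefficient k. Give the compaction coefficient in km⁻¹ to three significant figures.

0.664 km⁻¹

Athy: phi(Z) = phi₀ e^(−kZ) ⇒ phi₁/phi₂ = e^{k(Z₂−Z₁)} ⇒ k = ln(phi₁/phi₂)/(Z₂−Z₁)
k = ln(0.184/0.068) / (3.5 − 2) = ln(2.706) / 1.5 = 0.9954 / 1.5 = 0.6636 km⁻¹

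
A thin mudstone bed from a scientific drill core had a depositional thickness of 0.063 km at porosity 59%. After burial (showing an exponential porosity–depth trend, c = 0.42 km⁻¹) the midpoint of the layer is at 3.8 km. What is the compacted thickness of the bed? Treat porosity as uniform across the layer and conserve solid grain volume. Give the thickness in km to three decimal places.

0.029 km

Porosity at 3.8 km: n = 0.59·exp(−0.42×3.8) = 0.1196
Solid-volume conservation: h(1−n) = h₀(1−n₀) ⇒ h = h₀·(1−n₀)/(1−n)
h = 0.063 × (1 − 0.59)/(1 − 0.1196) = 0.063 × 0.4657 = 0.0293 km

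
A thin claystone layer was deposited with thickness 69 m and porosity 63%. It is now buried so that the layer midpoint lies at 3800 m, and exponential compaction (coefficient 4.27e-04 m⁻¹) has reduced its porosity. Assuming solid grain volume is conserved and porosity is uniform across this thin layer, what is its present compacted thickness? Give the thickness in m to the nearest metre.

29 m

Working in km (1 km = 1000 m; β in km⁻¹ = β in m⁻¹ × 1000):
Porosity at 3.8 km: φ = 0.63·exp(−0.427×3.8) = 0.1244
Solid-volume conservation: h(1−φ) = h₀(1−φ₀) ⇒ h = h₀·(1−φ₀)/(1−φ)
h = 0.069 × (1 − 0.63)/(1 − 0.1244) = 0.069 × 0.4225 = 0.0292 km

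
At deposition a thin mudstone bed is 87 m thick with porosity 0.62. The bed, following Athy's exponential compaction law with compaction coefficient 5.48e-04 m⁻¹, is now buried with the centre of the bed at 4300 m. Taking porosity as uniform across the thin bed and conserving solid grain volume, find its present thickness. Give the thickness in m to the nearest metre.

Working in km (1 km = 1000 m; β in km⁻¹ = β in m⁻¹ × 1000):
Porosity at 4.3 km: phi = 0.62·exp(−0.548×4.3) = 0.0588
Solid-volume conservation: h(1−phi) = h₀(1−phi₀) ⇒ h = h₀·(1−phi₀)/(1−phi)
h = 0.087 × (1 − 0.62)/(1 − 0.0588) = 0.087 × 0.4037 = 0.0351 km

35 m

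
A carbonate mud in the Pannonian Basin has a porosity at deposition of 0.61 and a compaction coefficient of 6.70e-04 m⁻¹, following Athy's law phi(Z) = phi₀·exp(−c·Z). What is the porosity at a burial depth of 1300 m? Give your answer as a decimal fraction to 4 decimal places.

0.2553

Working in km (1 km = 1000 m; c in km⁻¹ = c in m⁻¹ × 1000):
phi = phi₀·exp(−c·Z) = 0.61 × exp(−0.67 × 1.3) = 0.61 × exp(−0.871)
  = 0.61 × 0.4185 = 0.2553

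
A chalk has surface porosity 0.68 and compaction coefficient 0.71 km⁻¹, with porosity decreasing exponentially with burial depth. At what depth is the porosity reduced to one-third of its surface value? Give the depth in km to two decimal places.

1.55 km

n/n₀ = 1/3 ⇒ exp(−k·d) = 1/3 ⇒ d = ln(3) / k
d = 1.0986 / 0.71 = 1.547 km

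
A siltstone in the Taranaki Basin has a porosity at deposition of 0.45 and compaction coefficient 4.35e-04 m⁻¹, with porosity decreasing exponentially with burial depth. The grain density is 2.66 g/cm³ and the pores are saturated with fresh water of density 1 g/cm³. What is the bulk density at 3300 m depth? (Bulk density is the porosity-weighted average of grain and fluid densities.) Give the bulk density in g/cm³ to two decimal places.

2.48 g/cm³

Working in km (1 km = 1000 m; β in km⁻¹ = β in m⁻¹ × 1000):
Porosity at depth: φ = 0.45·exp(−0.435×3.3) = 0.45×0.2380 = 0.1071
Bulk density: ρ_b = (1−φ)ρ_g + φ·ρ_f = 0.8929×2.66 + 0.1071×1
       = 2.375 + 0.107 = 2.482 g/cm³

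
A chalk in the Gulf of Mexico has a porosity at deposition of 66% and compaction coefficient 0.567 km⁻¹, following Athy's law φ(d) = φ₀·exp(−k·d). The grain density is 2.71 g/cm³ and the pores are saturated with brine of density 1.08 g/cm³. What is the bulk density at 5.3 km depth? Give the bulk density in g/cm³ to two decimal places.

2.66 g/cm³

Porosity at depth: φ = 0.66·exp(−0.567×5.3) = 0.66×0.0495 = 0.0327
Bulk density: ρ_b = (1−φ)ρ_g + φ·ρ_f = 0.9673×2.71 + 0.0327×1.08
       = 2.621 + 0.035 = 2.657 g/cm³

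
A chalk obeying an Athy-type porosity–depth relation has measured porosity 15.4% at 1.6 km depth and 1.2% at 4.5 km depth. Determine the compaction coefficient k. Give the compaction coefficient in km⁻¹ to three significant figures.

0.880 km⁻¹

Athy: phi(Z) = phi₀ e^(−kZ) ⇒ phi₁/phi₂ = e^{k(Z₂−Z₁)} ⇒ k = ln(phi₁/phi₂)/(Z₂−Z₁)
k = ln(0.154/0.012) / (4.5 − 1.6) = ln(12.83) / 2.9 = 2.5520 / 2.9 = 0.88 km⁻¹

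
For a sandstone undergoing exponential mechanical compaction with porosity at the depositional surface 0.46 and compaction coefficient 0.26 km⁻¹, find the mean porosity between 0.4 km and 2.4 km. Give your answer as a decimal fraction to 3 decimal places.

⟨φ⟩ = (1/(z₂−z₁)) ∫ φ₀ e^(−cz) dz = φ₀·(e^(−c·z₁) − e^(−c·z₂)) / (c·(z₂−z₁))
e^(−0.26×0.4) = 0.9012; e^(−0.26×2.4) = 0.5358
⟨φ⟩ = 0.46 × (0.9012 − 0.5358) / (0.26 × 2) = 0.46 × 0.7027 = 0.3233

0.323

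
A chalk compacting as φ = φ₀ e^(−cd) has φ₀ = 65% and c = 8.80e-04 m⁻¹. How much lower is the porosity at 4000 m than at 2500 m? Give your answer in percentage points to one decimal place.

5.3 percentage points

Working in km (1 km = 1000 m; c in km⁻¹ = c in m⁻¹ × 1000):
φ(2.5) = 0.65·e^(−0.88×2.5) = 0.0720
φ(4) = 0.65·e^(−0.88×4) = 0.0192
Δφ = 0.0720 − 0.0192 = 0.0528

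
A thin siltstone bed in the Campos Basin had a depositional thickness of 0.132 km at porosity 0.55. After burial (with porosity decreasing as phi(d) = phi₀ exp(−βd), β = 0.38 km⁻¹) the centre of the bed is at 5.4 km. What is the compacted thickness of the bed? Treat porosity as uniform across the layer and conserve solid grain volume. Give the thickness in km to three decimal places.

Porosity at 5.4 km: phi = 0.55·exp(−0.38×5.4) = 0.0707
Solid-volume conservation: h(1−phi) = h₀(1−phi₀) ⇒ h = h₀·(1−phi₀)/(1−phi)
h = 0.132 × (1 − 0.55)/(1 − 0.0707) = 0.132 × 0.4842 = 0.0639 km

0.064 km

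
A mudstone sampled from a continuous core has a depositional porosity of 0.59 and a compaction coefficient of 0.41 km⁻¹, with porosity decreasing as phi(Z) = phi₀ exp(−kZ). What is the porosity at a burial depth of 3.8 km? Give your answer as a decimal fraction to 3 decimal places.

0.124

phi = phi₀·exp(−k·Z) = 0.59 × exp(−0.41 × 3.8) = 0.59 × exp(−1.558)
  = 0.59 × 0.2106 = 0.1242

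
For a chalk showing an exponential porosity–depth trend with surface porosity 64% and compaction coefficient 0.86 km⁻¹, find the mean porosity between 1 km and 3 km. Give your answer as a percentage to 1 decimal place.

12.9%

⟨φ⟩ = (1/(d₂−d₁)) ∫ φ₀ e^(−cd) dd = φ₀·(e^(−c·d₁) − e^(−c·d₂)) / (c·(d₂−d₁))
e^(−0.86×1) = 0.4232; e^(−0.86×3) = 0.0758
⟨φ⟩ = 0.64 × (0.4232 − 0.0758) / (0.86 × 2) = 0.64 × 0.2020 = 0.1293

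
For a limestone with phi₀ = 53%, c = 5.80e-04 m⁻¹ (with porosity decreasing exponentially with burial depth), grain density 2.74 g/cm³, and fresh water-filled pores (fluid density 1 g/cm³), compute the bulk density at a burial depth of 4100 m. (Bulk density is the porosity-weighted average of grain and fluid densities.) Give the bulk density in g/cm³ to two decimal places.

2.65 g/cm³

Working in km (1 km = 1000 m; c in km⁻¹ = c in m⁻¹ × 1000):
Porosity at depth: phi = 0.53·exp(−0.58×4.1) = 0.53×0.0927 = 0.0492
Bulk density: ρ_b = (1−phi)ρ_g + phi·ρ_f = 0.9508×2.74 + 0.0492×1
       = 2.605 + 0.049 = 2.654 g/cm³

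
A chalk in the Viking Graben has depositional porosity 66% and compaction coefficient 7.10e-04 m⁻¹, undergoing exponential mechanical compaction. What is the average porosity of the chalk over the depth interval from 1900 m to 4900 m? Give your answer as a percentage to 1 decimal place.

Working in km (1 km = 1000 m; c in km⁻¹ = c in m⁻¹ × 1000):
⟨φ⟩ = (1/(d₂−d₁)) ∫ φ₀ e^(−cd) dd = φ₀·(e^(−c·d₁) − e^(−c·d₂)) / (c·(d₂−d₁))
e^(−0.71×1.9) = 0.2595; e^(−0.71×4.9) = 0.0308
⟨φ⟩ = 0.66 × (0.2595 − 0.0308) / (0.71 × 3) = 0.66 × 0.1074 = 0.0709

7.1%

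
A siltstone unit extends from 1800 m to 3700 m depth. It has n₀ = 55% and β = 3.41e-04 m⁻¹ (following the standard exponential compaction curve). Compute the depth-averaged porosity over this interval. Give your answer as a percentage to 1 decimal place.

21.9%

Working in km (1 km = 1000 m; β in km⁻¹ = β in m⁻¹ × 1000):
⟨n⟩ = (1/(Z₂−Z₁)) ∫ n₀ e^(−βZ) dZ = n₀·(e^(−β·Z₁) − e^(−β·Z₂)) / (β·(Z₂−Z₁))
e^(−0.341×1.8) = 0.5413; e^(−0.341×3.7) = 0.2832
⟨n⟩ = 0.55 × (0.5413 − 0.2832) / (0.341 × 1.9) = 0.55 × 0.3984 = 0.2191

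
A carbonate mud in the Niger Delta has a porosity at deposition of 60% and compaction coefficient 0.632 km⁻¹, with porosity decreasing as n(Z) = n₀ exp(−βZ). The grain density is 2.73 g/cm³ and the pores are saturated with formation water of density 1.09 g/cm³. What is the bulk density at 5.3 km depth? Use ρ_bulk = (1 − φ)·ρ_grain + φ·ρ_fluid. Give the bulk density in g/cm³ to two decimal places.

2.70 g/cm³

Porosity at depth: n = 0.6·exp(−0.632×5.3) = 0.6×0.0351 = 0.0211
Bulk density: ρ_b = (1−n)ρ_g + n·ρ_f = 0.9789×2.73 + 0.0211×1.09
       = 2.673 + 0.023 = 2.695 g/cm³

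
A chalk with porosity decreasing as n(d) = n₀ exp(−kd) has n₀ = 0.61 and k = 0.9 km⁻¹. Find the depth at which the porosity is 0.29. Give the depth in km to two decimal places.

Invert Athy's law: d = ln(n₀/n) / k
d = ln(0.61/0.29) / 0.9 = ln(2.103) / 0.9 = 0.7436 / 0.9 = 0.826 km

0.83 km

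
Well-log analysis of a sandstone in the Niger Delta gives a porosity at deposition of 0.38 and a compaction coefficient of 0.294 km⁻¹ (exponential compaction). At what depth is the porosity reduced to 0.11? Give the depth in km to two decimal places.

4.22 km

Invert Athy's law: Z = ln(n₀/n) / k
Z = ln(0.38/0.11) / 0.294 = ln(3.455) / 0.294 = 1.2397 / 0.294 = 4.217 km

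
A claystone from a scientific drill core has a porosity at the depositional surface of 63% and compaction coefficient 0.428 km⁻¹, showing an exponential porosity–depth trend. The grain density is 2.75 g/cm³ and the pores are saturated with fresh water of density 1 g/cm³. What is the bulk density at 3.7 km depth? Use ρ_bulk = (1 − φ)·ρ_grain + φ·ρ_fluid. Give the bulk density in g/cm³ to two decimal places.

2.52 g/cm³

Porosity at depth: n = 0.63·exp(−0.428×3.7) = 0.63×0.2052 = 0.1293
Bulk density: ρ_b = (1−n)ρ_g + n·ρ_f = 0.8707×2.75 + 0.1293×1
       = 2.394 + 0.129 = 2.524 g/cm³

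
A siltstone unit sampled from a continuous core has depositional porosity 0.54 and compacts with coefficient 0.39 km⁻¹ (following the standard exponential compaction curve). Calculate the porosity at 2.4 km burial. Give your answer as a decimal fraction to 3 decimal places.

0.212

phi = phi₀·exp(−β·d) = 0.54 × exp(−0.39 × 2.4) = 0.54 × exp(−0.936)
  = 0.54 × 0.3922 = 0.2118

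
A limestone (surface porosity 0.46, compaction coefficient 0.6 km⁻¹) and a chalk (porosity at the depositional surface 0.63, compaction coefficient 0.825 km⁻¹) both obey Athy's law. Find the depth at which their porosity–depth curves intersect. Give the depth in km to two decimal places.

1.40 km

Set φ₀ₐ e^(−kₐz) = φ₀ᵦ e^(−kᵦz) ⇒ ln(φ₀ₐ/φ₀ᵦ) = (kₐ − kᵦ)·z
z = ln(0.46/0.63) / (0.6 − 0.825) = -0.3145 / -0.225 = 1.398 km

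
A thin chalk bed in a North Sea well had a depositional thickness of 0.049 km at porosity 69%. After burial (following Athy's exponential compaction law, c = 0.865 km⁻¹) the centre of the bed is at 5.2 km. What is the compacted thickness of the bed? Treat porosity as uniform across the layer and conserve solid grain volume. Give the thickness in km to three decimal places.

Porosity at 5.2 km: n = 0.69·exp(−0.865×5.2) = 0.0077
Solid-volume conservation: h(1−n) = h₀(1−n₀) ⇒ h = h₀·(1−n₀)/(1−n)
h = 0.049 × (1 − 0.69)/(1 − 0.0077) = 0.049 × 0.3124 = 0.0153 km

0.015 km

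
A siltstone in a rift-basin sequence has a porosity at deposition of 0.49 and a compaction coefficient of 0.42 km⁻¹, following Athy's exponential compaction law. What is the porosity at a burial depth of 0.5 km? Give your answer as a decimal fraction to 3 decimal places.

0.397

φ = φ₀·exp(−k·Z) = 0.49 × exp(−0.42 × 0.5) = 0.49 × exp(−0.21)
  = 0.49 × 0.8106 = 0.3972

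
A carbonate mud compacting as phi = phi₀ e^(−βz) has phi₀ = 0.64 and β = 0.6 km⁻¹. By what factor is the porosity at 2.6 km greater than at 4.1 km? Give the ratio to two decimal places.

2.46

phi(z₁)/phi(z₂) = e^(−β·z₁)/e^(−β·z₂) = e^{β(z₂−z₁)}
= exp(0.6 × 1.5) = exp(0.9) = 2.4596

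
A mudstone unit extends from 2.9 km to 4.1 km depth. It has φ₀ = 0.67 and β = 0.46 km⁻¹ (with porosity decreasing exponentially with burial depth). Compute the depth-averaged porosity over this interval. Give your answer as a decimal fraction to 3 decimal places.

⟨φ⟩ = (1/(z₂−z₁)) ∫ φ₀ e^(−βz) dz = φ₀·(e^(−β·z₁) − e^(−β·z₂)) / (β·(z₂−z₁))
e^(−0.46×2.9) = 0.2634; e^(−0.46×4.1) = 0.1517
⟨φ⟩ = 0.67 × (0.2634 − 0.1517) / (0.46 × 1.2) = 0.67 × 0.2024 = 0.1356

0.136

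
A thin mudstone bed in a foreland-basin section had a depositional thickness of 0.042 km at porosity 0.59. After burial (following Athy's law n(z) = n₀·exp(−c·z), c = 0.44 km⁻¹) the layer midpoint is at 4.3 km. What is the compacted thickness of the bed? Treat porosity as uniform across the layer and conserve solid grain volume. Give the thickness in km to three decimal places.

0.019 km

Porosity at 4.3 km: n = 0.59·exp(−0.44×4.3) = 0.0890
Solid-volume conservation: h(1−n) = h₀(1−n₀) ⇒ h = h₀·(1−n₀)/(1−n)
h = 0.042 × (1 − 0.59)/(1 − 0.0890) = 0.042 × 0.4500 = 0.0189 km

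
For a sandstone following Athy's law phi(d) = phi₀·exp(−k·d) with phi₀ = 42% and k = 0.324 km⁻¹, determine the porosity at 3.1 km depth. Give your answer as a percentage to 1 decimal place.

phi = phi₀·exp(−k·d) = 0.42 × exp(−0.324 × 3.1) = 0.42 × exp(−1.004)
  = 0.42 × 0.3663 = 0.1538

15.4%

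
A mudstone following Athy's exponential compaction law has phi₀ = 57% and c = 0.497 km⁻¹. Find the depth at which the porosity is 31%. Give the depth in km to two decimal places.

1.23 km

Invert Athy's law: Z = ln(phi₀/phi) / c
Z = ln(0.57/0.31) / 0.497 = ln(1.839) / 0.497 = 0.6091 / 0.497 = 1.225 km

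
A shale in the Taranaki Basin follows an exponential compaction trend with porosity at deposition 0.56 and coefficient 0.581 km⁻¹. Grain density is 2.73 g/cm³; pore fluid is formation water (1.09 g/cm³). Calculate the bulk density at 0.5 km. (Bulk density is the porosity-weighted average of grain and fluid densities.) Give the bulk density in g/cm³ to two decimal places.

Porosity at depth: n = 0.56·exp(−0.581×0.5) = 0.56×0.7479 = 0.4188
Bulk density: ρ_b = (1−n)ρ_g + n·ρ_f = 0.5812×2.73 + 0.4188×1.09
       = 1.587 + 0.457 = 2.043 g/cm³

2.04 g/cm³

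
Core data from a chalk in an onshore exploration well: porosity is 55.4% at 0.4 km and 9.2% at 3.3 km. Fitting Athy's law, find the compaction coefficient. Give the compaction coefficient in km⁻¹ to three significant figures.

Athy: φ(d) = φ₀ e^(−kd) ⇒ φ₁/φ₂ = e^{k(d₂−d₁)} ⇒ k = ln(φ₁/φ₂)/(d₂−d₁)
k = ln(0.554/0.092) / (3.3 − 0.4) = ln(6.022) / 2.9 = 1.7954 / 2.9 = 0.6191 km⁻¹

0.619 km⁻¹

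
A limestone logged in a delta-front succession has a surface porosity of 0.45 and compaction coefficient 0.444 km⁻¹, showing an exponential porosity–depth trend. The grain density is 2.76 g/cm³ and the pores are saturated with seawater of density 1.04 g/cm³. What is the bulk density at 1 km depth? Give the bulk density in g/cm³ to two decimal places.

2.26 g/cm³

Porosity at depth: phi = 0.45·exp(−0.444×1) = 0.45×0.6415 = 0.2887
Bulk density: ρ_b = (1−phi)ρ_g + phi·ρ_f = 0.7113×2.76 + 0.2887×1.04
       = 1.963 + 0.300 = 2.264 g/cm³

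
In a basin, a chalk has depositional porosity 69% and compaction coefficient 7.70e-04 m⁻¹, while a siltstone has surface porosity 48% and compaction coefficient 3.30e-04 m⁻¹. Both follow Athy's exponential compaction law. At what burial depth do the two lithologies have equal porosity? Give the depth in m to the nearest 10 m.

820 m

Working in km (1 km = 1000 m; c in km⁻¹ = c in m⁻¹ × 1000):
Set phi₀ₐ e^(−cₐz) = phi₀ᵦ e^(−cᵦz) ⇒ ln(phi₀ₐ/phi₀ᵦ) = (cₐ − cᵦ)·z
z = ln(0.69/0.48) / (0.77 − 0.33) = 0.3629 / 0.44 = 0.825 km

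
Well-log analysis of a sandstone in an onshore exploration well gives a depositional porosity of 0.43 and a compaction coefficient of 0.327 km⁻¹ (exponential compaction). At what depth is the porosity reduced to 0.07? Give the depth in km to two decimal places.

5.55 km

Invert Athy's law: Z = ln(phi₀/phi) / β
Z = ln(0.43/0.07) / 0.327 = ln(6.143) / 0.327 = 1.8153 / 0.327 = 5.551 km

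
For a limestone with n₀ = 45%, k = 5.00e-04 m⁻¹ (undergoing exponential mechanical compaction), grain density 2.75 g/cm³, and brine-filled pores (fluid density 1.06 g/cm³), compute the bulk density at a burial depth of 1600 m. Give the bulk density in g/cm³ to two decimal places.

Working in km (1 km = 1000 m; k in km⁻¹ = k in m⁻¹ × 1000):
Porosity at depth: n = 0.45·exp(−0.5×1.6) = 0.45×0.4493 = 0.2022
Bulk density: ρ_b = (1−n)ρ_g + n·ρ_f = 0.7978×2.75 + 0.2022×1.06
       = 2.194 + 0.214 = 2.408 g/cm³

2.41 g/cm³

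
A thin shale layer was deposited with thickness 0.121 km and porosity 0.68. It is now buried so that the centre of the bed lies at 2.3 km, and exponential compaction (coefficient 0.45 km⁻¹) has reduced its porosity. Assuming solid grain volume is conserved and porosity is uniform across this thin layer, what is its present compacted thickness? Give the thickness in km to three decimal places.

0.051 km

Porosity at 2.3 km: phi = 0.68·exp(−0.45×2.3) = 0.2416
Solid-volume conservation: h(1−phi) = h₀(1−phi₀) ⇒ h = h₀·(1−phi₀)/(1−phi)
h = 0.121 × (1 − 0.68)/(1 − 0.2416) = 0.121 × 0.4219 = 0.0511 km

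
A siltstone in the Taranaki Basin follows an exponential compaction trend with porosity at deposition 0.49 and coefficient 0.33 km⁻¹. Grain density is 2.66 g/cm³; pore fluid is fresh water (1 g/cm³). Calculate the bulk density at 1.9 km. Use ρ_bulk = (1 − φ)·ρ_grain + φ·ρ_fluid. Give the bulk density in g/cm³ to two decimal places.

2.23 g/cm³

Porosity at depth: n = 0.49·exp(−0.33×1.9) = 0.49×0.5342 = 0.2618
Bulk density: ρ_b = (1−n)ρ_g + n·ρ_f = 0.7382×2.66 + 0.2618×1
       = 1.964 + 0.262 = 2.225 g/cm³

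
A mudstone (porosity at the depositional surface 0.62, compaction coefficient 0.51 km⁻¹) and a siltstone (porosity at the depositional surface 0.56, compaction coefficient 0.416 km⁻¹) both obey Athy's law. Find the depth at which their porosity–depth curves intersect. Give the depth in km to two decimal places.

1.08 km

Set phi₀ₐ e^(−kₐZ) = phi₀ᵦ e^(−kᵦZ) ⇒ ln(phi₀ₐ/phi₀ᵦ) = (kₐ − kᵦ)·Z
Z = ln(0.62/0.56) / (0.51 − 0.416) = 0.1018 / 0.094 = 1.083 km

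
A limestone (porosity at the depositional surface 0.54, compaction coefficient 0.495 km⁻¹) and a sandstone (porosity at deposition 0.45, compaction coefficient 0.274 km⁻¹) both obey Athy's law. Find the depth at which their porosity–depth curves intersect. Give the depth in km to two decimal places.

Set n₀ₐ e^(−βₐZ) = n₀ᵦ e^(−βᵦZ) ⇒ ln(n₀ₐ/n₀ᵦ) = (βₐ − βᵦ)·Z
Z = ln(0.54/0.45) / (0.495 − 0.274) = 0.1823 / 0.221 = 0.825 km

0.82 km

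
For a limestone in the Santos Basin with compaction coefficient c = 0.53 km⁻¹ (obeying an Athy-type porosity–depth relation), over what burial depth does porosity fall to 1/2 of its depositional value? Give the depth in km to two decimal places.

1.31 km

phi/phi₀ = 1/2 ⇒ exp(−c·Z) = 1/2 ⇒ Z = ln(2) / c
Z = 0.6931 / 0.53 = 1.308 km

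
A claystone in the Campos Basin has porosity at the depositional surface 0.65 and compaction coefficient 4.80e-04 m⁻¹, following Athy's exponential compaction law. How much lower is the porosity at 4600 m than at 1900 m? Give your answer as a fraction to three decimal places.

0.190

Working in km (1 km = 1000 m; β in km⁻¹ = β in m⁻¹ × 1000):
φ(1.9) = 0.65·e^(−0.48×1.9) = 0.2611
φ(4.6) = 0.65·e^(−0.48×4.6) = 0.0714
Δφ = 0.2611 − 0.0714 = 0.1897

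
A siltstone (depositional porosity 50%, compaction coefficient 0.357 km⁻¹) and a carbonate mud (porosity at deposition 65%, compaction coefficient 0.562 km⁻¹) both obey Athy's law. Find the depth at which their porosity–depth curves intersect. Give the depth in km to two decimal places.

1.28 km

Set φ₀ₐ e^(−cₐz) = φ₀ᵦ e^(−cᵦz) ⇒ ln(φ₀ₐ/φ₀ᵦ) = (cₐ − cᵦ)·z
z = ln(0.5/0.65) / (0.357 − 0.562) = -0.2624 / -0.205 = 1.280 km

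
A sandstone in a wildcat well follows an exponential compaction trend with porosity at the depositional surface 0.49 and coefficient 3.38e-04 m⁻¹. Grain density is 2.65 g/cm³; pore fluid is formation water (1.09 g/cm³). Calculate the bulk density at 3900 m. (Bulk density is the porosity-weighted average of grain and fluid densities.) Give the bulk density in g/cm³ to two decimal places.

Working in km (1 km = 1000 m; c in km⁻¹ = c in m⁻¹ × 1000):
Porosity at depth: phi = 0.49·exp(−0.338×3.9) = 0.49×0.2676 = 0.1311
Bulk density: ρ_b = (1−phi)ρ_g + phi·ρ_f = 0.8689×2.65 + 0.1311×1.09
       = 2.302 + 0.143 = 2.445 g/cm³

2.45 g/cm³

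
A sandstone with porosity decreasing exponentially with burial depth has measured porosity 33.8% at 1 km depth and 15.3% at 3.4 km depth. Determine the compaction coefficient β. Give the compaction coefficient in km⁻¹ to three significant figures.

0.330 km⁻¹

Athy: phi(z) = phi₀ e^(−βz) ⇒ phi₁/phi₂ = e^{β(z₂−z₁)} ⇒ β = ln(phi₁/phi₂)/(z₂−z₁)
β = ln(0.338/0.153) / (3.4 − 1) = ln(2.209) / 2.4 = 0.7926 / 2.4 = 0.3303 km⁻¹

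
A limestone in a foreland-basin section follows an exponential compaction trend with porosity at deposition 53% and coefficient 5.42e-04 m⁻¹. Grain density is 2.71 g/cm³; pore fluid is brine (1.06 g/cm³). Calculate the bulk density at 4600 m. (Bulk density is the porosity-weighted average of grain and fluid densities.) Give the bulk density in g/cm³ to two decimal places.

Working in km (1 km = 1000 m; k in km⁻¹ = k in m⁻¹ × 1000):
Porosity at depth: n = 0.53·exp(−0.542×4.6) = 0.53×0.0826 = 0.0438
Bulk density: ρ_b = (1−n)ρ_g + n·ρ_f = 0.9562×2.71 + 0.0438×1.06
       = 2.591 + 0.046 = 2.638 g/cm³

2.64 g/cm³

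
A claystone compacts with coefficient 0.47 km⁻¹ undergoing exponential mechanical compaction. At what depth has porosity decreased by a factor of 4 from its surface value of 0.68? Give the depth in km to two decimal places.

2.95 km

φ/φ₀ = 1/4 ⇒ exp(−c·d) = 1/4 ⇒ d = ln(4) / c
d = 1.3863 / 0.47 = 2.950 km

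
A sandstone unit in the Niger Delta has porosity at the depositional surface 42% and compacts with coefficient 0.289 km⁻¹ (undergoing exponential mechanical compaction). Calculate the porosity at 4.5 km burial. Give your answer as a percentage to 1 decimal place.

11.4%

n = n₀·exp(−c·z) = 0.42 × exp(−0.289 × 4.5) = 0.42 × exp(−1.3)
  = 0.42 × 0.2724 = 0.1144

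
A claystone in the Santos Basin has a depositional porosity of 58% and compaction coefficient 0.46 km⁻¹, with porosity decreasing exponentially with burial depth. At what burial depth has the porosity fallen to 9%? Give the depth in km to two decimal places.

Invert Athy's law: Z = ln(φ₀/φ) / c
Z = ln(0.58/0.09) / 0.46 = ln(6.444) / 0.46 = 1.8632 / 0.46 = 4.050 km

4.05 km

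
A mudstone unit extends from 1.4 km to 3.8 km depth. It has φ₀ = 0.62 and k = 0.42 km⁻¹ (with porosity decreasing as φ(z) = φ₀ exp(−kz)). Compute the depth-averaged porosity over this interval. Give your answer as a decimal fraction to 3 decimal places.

0.217

⟨φ⟩ = (1/(z₂−z₁)) ∫ φ₀ e^(−kz) dz = φ₀·(e^(−k·z₁) − e^(−k·z₂)) / (k·(z₂−z₁))
e^(−0.42×1.4) = 0.5554; e^(−0.42×3.8) = 0.2027
⟨φ⟩ = 0.62 × (0.5554 − 0.2027) / (0.42 × 2.4) = 0.62 × 0.3499 = 0.2170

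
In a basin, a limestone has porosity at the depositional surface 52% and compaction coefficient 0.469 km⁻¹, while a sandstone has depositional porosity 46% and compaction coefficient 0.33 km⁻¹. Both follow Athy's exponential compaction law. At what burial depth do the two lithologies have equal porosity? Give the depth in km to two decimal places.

Set φ₀ₐ e^(−kₐZ) = φ₀ᵦ e^(−kᵦZ) ⇒ ln(φ₀ₐ/φ₀ᵦ) = (kₐ − kᵦ)·Z
Z = ln(0.52/0.46) / (0.469 − 0.33) = 0.1226 / 0.139 = 0.882 km

0.88 km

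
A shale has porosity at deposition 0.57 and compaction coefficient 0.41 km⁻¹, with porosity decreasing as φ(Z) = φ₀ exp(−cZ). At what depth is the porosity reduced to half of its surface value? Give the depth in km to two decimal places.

1.69 km

φ/φ₀ = 1/2 ⇒ exp(−c·Z) = 1/2 ⇒ Z = ln(2) / c
Z = 0.6931 / 0.41 = 1.691 km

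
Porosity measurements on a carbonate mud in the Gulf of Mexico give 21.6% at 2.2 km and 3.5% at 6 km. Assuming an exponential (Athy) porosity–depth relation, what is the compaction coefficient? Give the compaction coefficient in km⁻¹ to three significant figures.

Athy: n(Z) = n₀ e^(−βZ) ⇒ n₁/n₂ = e^{β(Z₂−Z₁)} ⇒ β = ln(n₁/n₂)/(Z₂−Z₁)
β = ln(0.216/0.035) / (6 − 2.2) = ln(6.171) / 3.8 = 1.8199 / 3.8 = 0.4789 km⁻¹

0.479 km⁻¹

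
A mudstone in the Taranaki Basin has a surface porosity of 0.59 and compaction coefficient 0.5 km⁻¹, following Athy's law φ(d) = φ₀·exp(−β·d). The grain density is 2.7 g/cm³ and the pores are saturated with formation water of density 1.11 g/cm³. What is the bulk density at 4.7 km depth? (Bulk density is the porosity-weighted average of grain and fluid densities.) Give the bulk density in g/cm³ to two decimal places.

2.61 g/cm³

Porosity at depth: φ = 0.59·exp(−0.5×4.7) = 0.59×0.0954 = 0.0563
Bulk density: ρ_b = (1−φ)ρ_g + φ·ρ_f = 0.9437×2.7 + 0.0563×1.11
       = 2.548 + 0.062 = 2.611 g/cm³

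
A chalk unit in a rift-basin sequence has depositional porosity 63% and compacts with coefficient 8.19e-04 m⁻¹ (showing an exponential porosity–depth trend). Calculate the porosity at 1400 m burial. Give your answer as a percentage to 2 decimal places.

Working in km (1 km = 1000 m; c in km⁻¹ = c in m⁻¹ × 1000):
phi = phi₀·exp(−c·z) = 0.63 × exp(−0.819 × 1.4) = 0.63 × exp(−1.147)
  = 0.63 × 0.3177 = 0.2002

20.02%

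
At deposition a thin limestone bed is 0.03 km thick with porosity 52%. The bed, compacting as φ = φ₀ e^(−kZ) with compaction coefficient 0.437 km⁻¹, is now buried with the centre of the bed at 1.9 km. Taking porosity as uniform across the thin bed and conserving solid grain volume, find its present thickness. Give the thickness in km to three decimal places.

Porosity at 1.9 km: φ = 0.52·exp(−0.437×1.9) = 0.2267
Solid-volume conservation: h(1−φ) = h₀(1−φ₀) ⇒ h = h₀·(1−φ₀)/(1−φ)
h = 0.03 × (1 − 0.52)/(1 − 0.2267) = 0.03 × 0.6207 = 0.0186 km

0.019 km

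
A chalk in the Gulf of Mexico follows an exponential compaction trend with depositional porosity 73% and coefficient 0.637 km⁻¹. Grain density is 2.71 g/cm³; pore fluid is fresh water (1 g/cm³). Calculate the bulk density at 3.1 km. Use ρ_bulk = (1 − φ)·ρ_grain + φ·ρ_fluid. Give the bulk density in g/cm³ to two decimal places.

2.54 g/cm³

Porosity at depth: n = 0.73·exp(−0.637×3.1) = 0.73×0.1388 = 0.1013
Bulk density: ρ_b = (1−n)ρ_g + n·ρ_f = 0.8987×2.71 + 0.1013×1
       = 2.435 + 0.101 = 2.537 g/cm³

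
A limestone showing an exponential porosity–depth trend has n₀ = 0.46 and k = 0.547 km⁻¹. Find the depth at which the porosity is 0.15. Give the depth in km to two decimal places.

2.05 km

Invert Athy's law: Z = ln(n₀/n) / k
Z = ln(0.46/0.15) / 0.547 = ln(3.067) / 0.547 = 1.1206 / 0.547 = 2.049 km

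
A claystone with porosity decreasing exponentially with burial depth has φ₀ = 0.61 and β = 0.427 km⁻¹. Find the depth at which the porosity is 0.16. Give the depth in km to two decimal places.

3.13 km

Invert Athy's law: d = ln(φ₀/φ) / β
d = ln(0.61/0.16) / 0.427 = ln(3.812) / 0.427 = 1.3383 / 0.427 = 3.134 km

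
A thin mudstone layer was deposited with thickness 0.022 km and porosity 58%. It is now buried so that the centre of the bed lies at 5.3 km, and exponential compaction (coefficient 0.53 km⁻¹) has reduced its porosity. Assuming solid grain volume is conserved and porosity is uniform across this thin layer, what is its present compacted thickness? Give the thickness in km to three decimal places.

0.010 km

Porosity at 5.3 km: phi = 0.58·exp(−0.53×5.3) = 0.0350
Solid-volume conservation: h(1−phi) = h₀(1−phi₀) ⇒ h = h₀·(1−phi₀)/(1−phi)
h = 0.022 × (1 − 0.58)/(1 − 0.0350) = 0.022 × 0.4352 = 0.0096 km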